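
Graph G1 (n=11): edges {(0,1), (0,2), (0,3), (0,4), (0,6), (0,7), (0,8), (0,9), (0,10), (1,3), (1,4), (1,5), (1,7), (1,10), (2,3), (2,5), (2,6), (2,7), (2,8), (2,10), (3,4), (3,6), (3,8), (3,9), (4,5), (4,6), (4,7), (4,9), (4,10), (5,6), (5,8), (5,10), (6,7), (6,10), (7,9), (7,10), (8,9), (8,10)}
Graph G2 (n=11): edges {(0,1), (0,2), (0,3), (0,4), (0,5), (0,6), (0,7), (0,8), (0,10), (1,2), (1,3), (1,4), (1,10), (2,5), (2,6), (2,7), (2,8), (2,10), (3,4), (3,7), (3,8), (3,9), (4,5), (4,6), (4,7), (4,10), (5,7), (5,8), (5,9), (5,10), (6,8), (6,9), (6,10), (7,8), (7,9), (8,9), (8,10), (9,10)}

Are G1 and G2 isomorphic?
Yes, isomorphic

The graphs are isomorphic.
One valid mapping φ: V(G1) → V(G2): 0→0, 1→6, 2→7, 3→4, 4→10, 5→9, 6→5, 7→2, 8→3, 9→1, 10→8

Verify φ preserves adjacency — for each edge of G1, its image is an edge of G2:
  (0,1) → (φ(0),φ(1)) = (0,6) ∈ E(G2) ✓
  (0,2) → (φ(0),φ(2)) = (0,7) ∈ E(G2) ✓
  (0,3) → (φ(0),φ(3)) = (0,4) ∈ E(G2) ✓
  (0,4) → (φ(0),φ(4)) = (0,10) ∈ E(G2) ✓
  (0,6) → (φ(0),φ(6)) = (0,5) ∈ E(G2) ✓
  (0,7) → (φ(0),φ(7)) = (0,2) ∈ E(G2) ✓
  (0,8) → (φ(0),φ(8)) = (0,3) ∈ E(G2) ✓
  (0,9) → (φ(0),φ(9)) = (0,1) ∈ E(G2) ✓
  (0,10) → (φ(0),φ(10)) = (0,8) ∈ E(G2) ✓
  (1,3) → (φ(1),φ(3)) = (4,6) ∈ E(G2) ✓
  (1,4) → (φ(1),φ(4)) = (6,10) ∈ E(G2) ✓
  (1,5) → (φ(1),φ(5)) = (6,9) ∈ E(G2) ✓
  (1,7) → (φ(1),φ(7)) = (2,6) ∈ E(G2) ✓
  (1,10) → (φ(1),φ(10)) = (6,8) ∈ E(G2) ✓
  (2,3) → (φ(2),φ(3)) = (4,7) ∈ E(G2) ✓
  (2,5) → (φ(2),φ(5)) = (7,9) ∈ E(G2) ✓
  (2,6) → (φ(2),φ(6)) = (5,7) ∈ E(G2) ✓
  (2,7) → (φ(2),φ(7)) = (2,7) ∈ E(G2) ✓
  (2,8) → (φ(2),φ(8)) = (3,7) ∈ E(G2) ✓
  (2,10) → (φ(2),φ(10)) = (7,8) ∈ E(G2) ✓
  (3,4) → (φ(3),φ(4)) = (4,10) ∈ E(G2) ✓
  (3,6) → (φ(3),φ(6)) = (4,5) ∈ E(G2) ✓
  (3,8) → (φ(3),φ(8)) = (3,4) ∈ E(G2) ✓
  (3,9) → (φ(3),φ(9)) = (1,4) ∈ E(G2) ✓
  (4,5) → (φ(4),φ(5)) = (9,10) ∈ E(G2) ✓
  (4,6) → (φ(4),φ(6)) = (5,10) ∈ E(G2) ✓
  (4,7) → (φ(4),φ(7)) = (2,10) ∈ E(G2) ✓
  (4,9) → (φ(4),φ(9)) = (1,10) ∈ E(G2) ✓
  (4,10) → (φ(4),φ(10)) = (8,10) ∈ E(G2) ✓
  (5,6) → (φ(5),φ(6)) = (5,9) ∈ E(G2) ✓
  (5,8) → (φ(5),φ(8)) = (3,9) ∈ E(G2) ✓
  (5,10) → (φ(5),φ(10)) = (8,9) ∈ E(G2) ✓
  (6,7) → (φ(6),φ(7)) = (2,5) ∈ E(G2) ✓
  (6,10) → (φ(6),φ(10)) = (5,8) ∈ E(G2) ✓
  (7,9) → (φ(7),φ(9)) = (1,2) ∈ E(G2) ✓
  (7,10) → (φ(7),φ(10)) = (2,8) ∈ E(G2) ✓
  (8,9) → (φ(8),φ(9)) = (1,3) ∈ E(G2) ✓
  (8,10) → (φ(8),φ(10)) = (3,8) ∈ E(G2) ✓
All 38 edges of G1 map to edges of G2, and |E(G1)| = |E(G2)| = 38, so φ is a bijection on edges as well as vertices. Hence G1 ≅ G2.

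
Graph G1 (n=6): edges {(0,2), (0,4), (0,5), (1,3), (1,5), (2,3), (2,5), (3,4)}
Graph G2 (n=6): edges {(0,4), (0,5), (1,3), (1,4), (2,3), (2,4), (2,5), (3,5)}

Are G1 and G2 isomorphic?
Yes, isomorphic

The graphs are isomorphic.
One valid mapping φ: V(G1) → V(G2): 0→3, 1→0, 2→2, 3→4, 4→1, 5→5

Verify φ preserves adjacency — for each edge of G1, its image is an edge of G2:
  (0,2) → (φ(0),φ(2)) = (2,3) ∈ E(G2) ✓
  (0,4) → (φ(0),φ(4)) = (1,3) ∈ E(G2) ✓
  (0,5) → (φ(0),φ(5)) = (3,5) ∈ E(G2) ✓
  (1,3) → (φ(1),φ(3)) = (0,4) ∈ E(G2) ✓
  (1,5) → (φ(1),φ(5)) = (0,5) ∈ E(G2) ✓
  (2,3) → (φ(2),φ(3)) = (2,4) ∈ E(G2) ✓
  (2,5) → (φ(2),φ(5)) = (2,5) ∈ E(G2) ✓
  (3,4) → (φ(3),φ(4)) = (1,4) ∈ E(G2) ✓
All 8 edges of G1 map to edges of G2, and |E(G1)| = |E(G2)| = 8, so φ is a bijection on edges as well as vertices. Hence G1 ≅ G2.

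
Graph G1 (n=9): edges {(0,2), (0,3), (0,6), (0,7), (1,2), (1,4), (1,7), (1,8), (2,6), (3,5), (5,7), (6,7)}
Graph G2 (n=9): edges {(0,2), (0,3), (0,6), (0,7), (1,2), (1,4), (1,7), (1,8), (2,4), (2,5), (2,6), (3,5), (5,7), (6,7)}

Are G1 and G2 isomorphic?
No, not isomorphic

The graphs are NOT isomorphic.

Counting edges: G1 has 12 edge(s); G2 has 14 edge(s).
Edge count is an isomorphism invariant (a bijection on vertices induces a bijection on edges), so differing edge counts rule out isomorphism.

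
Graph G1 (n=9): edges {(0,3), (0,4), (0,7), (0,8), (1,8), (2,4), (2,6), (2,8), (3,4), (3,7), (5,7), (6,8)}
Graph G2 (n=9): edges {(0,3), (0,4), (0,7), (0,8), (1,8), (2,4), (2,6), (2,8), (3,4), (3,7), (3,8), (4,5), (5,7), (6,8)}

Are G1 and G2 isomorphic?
No, not isomorphic

The graphs are NOT isomorphic.

Counting edges: G1 has 12 edge(s); G2 has 14 edge(s).
Edge count is an isomorphism invariant (a bijection on vertices induces a bijection on edges), so differing edge counts rule out isomorphism.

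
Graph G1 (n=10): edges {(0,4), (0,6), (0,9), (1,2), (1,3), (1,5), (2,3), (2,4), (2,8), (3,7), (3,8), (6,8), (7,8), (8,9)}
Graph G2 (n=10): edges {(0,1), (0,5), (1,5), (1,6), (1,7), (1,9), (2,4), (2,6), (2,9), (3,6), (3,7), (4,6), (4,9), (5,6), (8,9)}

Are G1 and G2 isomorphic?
No, not isomorphic

The graphs are NOT isomorphic.

Counting triangles (3-cliques): G1 has 3, G2 has 4.
Triangle count is an isomorphism invariant, so differing triangle counts rule out isomorphism.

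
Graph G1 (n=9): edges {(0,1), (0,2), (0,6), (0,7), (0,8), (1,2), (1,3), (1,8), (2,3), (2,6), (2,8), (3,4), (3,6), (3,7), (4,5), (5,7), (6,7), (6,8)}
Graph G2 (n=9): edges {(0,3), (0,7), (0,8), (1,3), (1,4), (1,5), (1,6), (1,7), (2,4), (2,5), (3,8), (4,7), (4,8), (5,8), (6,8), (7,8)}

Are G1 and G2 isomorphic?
No, not isomorphic

The graphs are NOT isomorphic.

Degrees in G1: deg(0)=5, deg(1)=4, deg(2)=5, deg(3)=5, deg(4)=2, deg(5)=2, deg(6)=5, deg(7)=4, deg(8)=4.
Sorted degree sequence of G1: [5, 5, 5, 5, 4, 4, 4, 2, 2].
Degrees in G2: deg(0)=3, deg(1)=5, deg(2)=2, deg(3)=3, deg(4)=4, deg(5)=3, deg(6)=2, deg(7)=4, deg(8)=6.
Sorted degree sequence of G2: [6, 5, 4, 4, 3, 3, 3, 2, 2].
The (sorted) degree sequence is an isomorphism invariant, so since G1 and G2 have different degree sequences they cannot be isomorphic.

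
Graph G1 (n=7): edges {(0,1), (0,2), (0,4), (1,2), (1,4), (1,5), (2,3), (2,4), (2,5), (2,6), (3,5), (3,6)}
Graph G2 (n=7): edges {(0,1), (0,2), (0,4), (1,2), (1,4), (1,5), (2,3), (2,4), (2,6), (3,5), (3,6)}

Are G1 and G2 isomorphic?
No, not isomorphic

The graphs are NOT isomorphic.

Counting edges: G1 has 12 edge(s); G2 has 11 edge(s).
Edge count is an isomorphism invariant (a bijection on vertices induces a bijection on edges), so differing edge counts rule out isomorphism.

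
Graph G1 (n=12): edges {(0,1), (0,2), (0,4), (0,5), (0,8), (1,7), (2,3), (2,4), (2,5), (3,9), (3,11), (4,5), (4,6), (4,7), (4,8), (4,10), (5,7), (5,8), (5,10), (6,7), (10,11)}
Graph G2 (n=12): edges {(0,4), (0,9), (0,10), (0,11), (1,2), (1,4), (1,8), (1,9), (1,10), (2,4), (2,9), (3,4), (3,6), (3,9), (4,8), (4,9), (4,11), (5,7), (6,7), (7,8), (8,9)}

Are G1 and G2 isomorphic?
Yes, isomorphic

The graphs are isomorphic.
One valid mapping φ: V(G1) → V(G2): 0→1, 1→10, 2→8, 3→7, 4→4, 5→9, 6→11, 7→0, 8→2, 9→5, 10→3, 11→6

Verify φ preserves adjacency — for each edge of G1, its image is an edge of G2:
  (0,1) → (φ(0),φ(1)) = (1,10) ∈ E(G2) ✓
  (0,2) → (φ(0),φ(2)) = (1,8) ∈ E(G2) ✓
  (0,4) → (φ(0),φ(4)) = (1,4) ∈ E(G2) ✓
  (0,5) → (φ(0),φ(5)) = (1,9) ∈ E(G2) ✓
  (0,8) → (φ(0),φ(8)) = (1,2) ∈ E(G2) ✓
  (1,7) → (φ(1),φ(7)) = (0,10) ∈ E(G2) ✓
  (2,3) → (φ(2),φ(3)) = (7,8) ∈ E(G2) ✓
  (2,4) → (φ(2),φ(4)) = (4,8) ∈ E(G2) ✓
  (2,5) → (φ(2),φ(5)) = (8,9) ∈ E(G2) ✓
  (3,9) → (φ(3),φ(9)) = (5,7) ∈ E(G2) ✓
  (3,11) → (φ(3),φ(11)) = (6,7) ∈ E(G2) ✓
  (4,5) → (φ(4),φ(5)) = (4,9) ∈ E(G2) ✓
  (4,6) → (φ(4),φ(6)) = (4,11) ∈ E(G2) ✓
  (4,7) → (φ(4),φ(7)) = (0,4) ∈ E(G2) ✓
  (4,8) → (φ(4),φ(8)) = (2,4) ∈ E(G2) ✓
  (4,10) → (φ(4),φ(10)) = (3,4) ∈ E(G2) ✓
  (5,7) → (φ(5),φ(7)) = (0,9) ∈ E(G2) ✓
  (5,8) → (φ(5),φ(8)) = (2,9) ∈ E(G2) ✓
  (5,10) → (φ(5),φ(10)) = (3,9) ∈ E(G2) ✓
  (6,7) → (φ(6),φ(7)) = (0,11) ∈ E(G2) ✓
  (10,11) → (φ(10),φ(11)) = (3,6) ∈ E(G2) ✓
All 21 edges of G1 map to edges of G2, and |E(G1)| = |E(G2)| = 21, so φ is a bijection on edges as well as vertices. Hence G1 ≅ G2.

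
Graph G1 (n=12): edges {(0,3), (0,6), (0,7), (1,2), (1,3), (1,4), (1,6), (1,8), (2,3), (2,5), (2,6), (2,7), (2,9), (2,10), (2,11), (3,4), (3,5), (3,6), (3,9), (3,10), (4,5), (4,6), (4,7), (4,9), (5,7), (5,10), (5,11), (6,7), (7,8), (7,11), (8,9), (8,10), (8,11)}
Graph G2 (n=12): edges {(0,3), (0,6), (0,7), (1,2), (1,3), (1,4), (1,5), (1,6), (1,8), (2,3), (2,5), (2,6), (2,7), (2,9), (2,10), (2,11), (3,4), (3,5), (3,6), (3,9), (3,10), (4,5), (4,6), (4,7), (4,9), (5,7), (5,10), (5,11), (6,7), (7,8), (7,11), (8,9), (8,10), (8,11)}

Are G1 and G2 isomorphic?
No, not isomorphic

The graphs are NOT isomorphic.

Counting edges: G1 has 33 edge(s); G2 has 34 edge(s).
Edge count is an isomorphism invariant (a bijection on vertices induces a bijection on edges), so differing edge counts rule out isomorphism.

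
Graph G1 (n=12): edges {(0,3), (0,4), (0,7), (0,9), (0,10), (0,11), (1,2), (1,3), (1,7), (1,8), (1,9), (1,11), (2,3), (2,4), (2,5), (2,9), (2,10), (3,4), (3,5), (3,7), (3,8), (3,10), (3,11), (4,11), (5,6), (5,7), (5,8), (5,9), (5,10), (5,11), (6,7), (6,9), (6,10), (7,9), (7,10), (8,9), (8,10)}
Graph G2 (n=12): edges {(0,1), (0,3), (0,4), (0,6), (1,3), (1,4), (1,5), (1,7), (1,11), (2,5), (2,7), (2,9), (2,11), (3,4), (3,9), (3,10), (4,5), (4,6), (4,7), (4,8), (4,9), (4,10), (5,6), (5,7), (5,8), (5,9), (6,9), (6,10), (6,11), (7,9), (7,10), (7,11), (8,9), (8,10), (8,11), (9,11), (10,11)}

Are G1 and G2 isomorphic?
Yes, isomorphic

The graphs are isomorphic.
One valid mapping φ: V(G1) → V(G2): 0→1, 1→10, 2→6, 3→4, 4→0, 5→9, 6→2, 7→7, 8→8, 9→11, 10→5, 11→3

Verify φ preserves adjacency — for each edge of G1, its image is an edge of G2:
  (0,3) → (φ(0),φ(3)) = (1,4) ∈ E(G2) ✓
  (0,4) → (φ(0),φ(4)) = (0,1) ∈ E(G2) ✓
  (0,7) → (φ(0),φ(7)) = (1,7) ∈ E(G2) ✓
  (0,9) → (φ(0),φ(9)) = (1,11) ∈ E(G2) ✓
  (0,10) → (φ(0),φ(10)) = (1,5) ∈ E(G2) ✓
  (0,11) → (φ(0),φ(11)) = (1,3) ∈ E(G2) ✓
  (1,2) → (φ(1),φ(2)) = (6,10) ∈ E(G2) ✓
  (1,3) → (φ(1),φ(3)) = (4,10) ∈ E(G2) ✓
  (1,7) → (φ(1),φ(7)) = (7,10) ∈ E(G2) ✓
  (1,8) → (φ(1),φ(8)) = (8,10) ∈ E(G2) ✓
  (1,9) → (φ(1),φ(9)) = (10,11) ∈ E(G2) ✓
  (1,11) → (φ(1),φ(11)) = (3,10) ∈ E(G2) ✓
  (2,3) → (φ(2),φ(3)) = (4,6) ∈ E(G2) ✓
  (2,4) → (φ(2),φ(4)) = (0,6) ∈ E(G2) ✓
  (2,5) → (φ(2),φ(5)) = (6,9) ∈ E(G2) ✓
  (2,9) → (φ(2),φ(9)) = (6,11) ∈ E(G2) ✓
  (2,10) → (φ(2),φ(10)) = (5,6) ∈ E(G2) ✓
  (3,4) → (φ(3),φ(4)) = (0,4) ∈ E(G2) ✓
  (3,5) → (φ(3),φ(5)) = (4,9) ∈ E(G2) ✓
  (3,7) → (φ(3),φ(7)) = (4,7) ∈ E(G2) ✓
  (3,8) → (φ(3),φ(8)) = (4,8) ∈ E(G2) ✓
  (3,10) → (φ(3),φ(10)) = (4,5) ∈ E(G2) ✓
  (3,11) → (φ(3),φ(11)) = (3,4) ∈ E(G2) ✓
  (4,11) → (φ(4),φ(11)) = (0,3) ∈ E(G2) ✓
  (5,6) → (φ(5),φ(6)) = (2,9) ∈ E(G2) ✓
  (5,7) → (φ(5),φ(7)) = (7,9) ∈ E(G2) ✓
  (5,8) → (φ(5),φ(8)) = (8,9) ∈ E(G2) ✓
  (5,9) → (φ(5),φ(9)) = (9,11) ∈ E(G2) ✓
  (5,10) → (φ(5),φ(10)) = (5,9) ∈ E(G2) ✓
  (5,11) → (φ(5),φ(11)) = (3,9) ∈ E(G2) ✓
  (6,7) → (φ(6),φ(7)) = (2,7) ∈ E(G2) ✓
  (6,9) → (φ(6),φ(9)) = (2,11) ∈ E(G2) ✓
  (6,10) → (φ(6),φ(10)) = (2,5) ∈ E(G2) ✓
  (7,9) → (φ(7),φ(9)) = (7,11) ∈ E(G2) ✓
  (7,10) → (φ(7),φ(10)) = (5,7) ∈ E(G2) ✓
  (8,9) → (φ(8),φ(9)) = (8,11) ∈ E(G2) ✓
  (8,10) → (φ(8),φ(10)) = (5,8) ∈ E(G2) ✓
All 37 edges of G1 map to edges of G2, and |E(G1)| = |E(G2)| = 37, so φ is a bijection on edges as well as vertices. Hence G1 ≅ G2.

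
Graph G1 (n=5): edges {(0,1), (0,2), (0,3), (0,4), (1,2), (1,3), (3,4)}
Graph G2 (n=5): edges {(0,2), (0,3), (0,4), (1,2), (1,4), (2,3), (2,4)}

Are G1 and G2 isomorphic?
Yes, isomorphic

The graphs are isomorphic.
One valid mapping φ: V(G1) → V(G2): 0→2, 1→4, 2→1, 3→0, 4→3

Verify φ preserves adjacency — for each edge of G1, its image is an edge of G2:
  (0,1) → (φ(0),φ(1)) = (2,4) ∈ E(G2) ✓
  (0,2) → (φ(0),φ(2)) = (1,2) ∈ E(G2) ✓
  (0,3) → (φ(0),φ(3)) = (0,2) ∈ E(G2) ✓
  (0,4) → (φ(0),φ(4)) = (2,3) ∈ E(G2) ✓
  (1,2) → (φ(1),φ(2)) = (1,4) ∈ E(G2) ✓
  (1,3) → (φ(1),φ(3)) = (0,4) ∈ E(G2) ✓
  (3,4) → (φ(3),φ(4)) = (0,3) ∈ E(G2) ✓
All 7 edges of G1 map to edges of G2, and |E(G1)| = |E(G2)| = 7, so φ is a bijection on edges as well as vertices. Hence G1 ≅ G2.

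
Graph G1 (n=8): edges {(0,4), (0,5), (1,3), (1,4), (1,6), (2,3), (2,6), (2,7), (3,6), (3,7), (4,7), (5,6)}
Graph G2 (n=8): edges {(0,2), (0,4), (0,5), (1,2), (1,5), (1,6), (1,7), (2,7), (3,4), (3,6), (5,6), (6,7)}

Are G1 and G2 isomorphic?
Yes, isomorphic

The graphs are isomorphic.
One valid mapping φ: V(G1) → V(G2): 0→4, 1→5, 2→7, 3→1, 4→0, 5→3, 6→6, 7→2

Verify φ preserves adjacency — for each edge of G1, its image is an edge of G2:
  (0,4) → (φ(0),φ(4)) = (0,4) ∈ E(G2) ✓
  (0,5) → (φ(0),φ(5)) = (3,4) ∈ E(G2) ✓
  (1,3) → (φ(1),φ(3)) = (1,5) ∈ E(G2) ✓
  (1,4) → (φ(1),φ(4)) = (0,5) ∈ E(G2) ✓
  (1,6) → (φ(1),φ(6)) = (5,6) ∈ E(G2) ✓
  (2,3) → (φ(2),φ(3)) = (1,7) ∈ E(G2) ✓
  (2,6) → (φ(2),φ(6)) = (6,7) ∈ E(G2) ✓
  (2,7) → (φ(2),φ(7)) = (2,7) ∈ E(G2) ✓
  (3,6) → (φ(3),φ(6)) = (1,6) ∈ E(G2) ✓
  (3,7) → (φ(3),φ(7)) = (1,2) ∈ E(G2) ✓
  (4,7) → (φ(4),φ(7)) = (0,2) ∈ E(G2) ✓
  (5,6) → (φ(5),φ(6)) = (3,6) ∈ E(G2) ✓
All 12 edges of G1 map to edges of G2, and |E(G1)| = |E(G2)| = 12, so φ is a bijection on edges as well as vertices. Hence G1 ≅ G2.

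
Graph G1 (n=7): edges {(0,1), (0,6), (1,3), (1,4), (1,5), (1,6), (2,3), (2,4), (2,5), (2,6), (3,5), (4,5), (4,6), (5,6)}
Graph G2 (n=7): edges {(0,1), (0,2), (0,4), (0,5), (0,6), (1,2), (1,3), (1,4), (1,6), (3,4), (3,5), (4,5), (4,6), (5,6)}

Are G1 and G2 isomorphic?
Yes, isomorphic

The graphs are isomorphic.
One valid mapping φ: V(G1) → V(G2): 0→2, 1→1, 2→5, 3→3, 4→6, 5→4, 6→0

Verify φ preserves adjacency — for each edge of G1, its image is an edge of G2:
  (0,1) → (φ(0),φ(1)) = (1,2) ∈ E(G2) ✓
  (0,6) → (φ(0),φ(6)) = (0,2) ∈ E(G2) ✓
  (1,3) → (φ(1),φ(3)) = (1,3) ∈ E(G2) ✓
  (1,4) → (φ(1),φ(4)) = (1,6) ∈ E(G2) ✓
  (1,5) → (φ(1),φ(5)) = (1,4) ∈ E(G2) ✓
  (1,6) → (φ(1),φ(6)) = (0,1) ∈ E(G2) ✓
  (2,3) → (φ(2),φ(3)) = (3,5) ∈ E(G2) ✓
  (2,4) → (φ(2),φ(4)) = (5,6) ∈ E(G2) ✓
  (2,5) → (φ(2),φ(5)) = (4,5) ∈ E(G2) ✓
  (2,6) → (φ(2),φ(6)) = (0,5) ∈ E(G2) ✓
  (3,5) → (φ(3),φ(5)) = (3,4) ∈ E(G2) ✓
  (4,5) → (φ(4),φ(5)) = (4,6) ∈ E(G2) ✓
  (4,6) → (φ(4),φ(6)) = (0,6) ∈ E(G2) ✓
  (5,6) → (φ(5),φ(6)) = (0,4) ∈ E(G2) ✓
All 14 edges of G1 map to edges of G2, and |E(G1)| = |E(G2)| = 14, so φ is a bijection on edges as well as vertices. Hence G1 ≅ G2.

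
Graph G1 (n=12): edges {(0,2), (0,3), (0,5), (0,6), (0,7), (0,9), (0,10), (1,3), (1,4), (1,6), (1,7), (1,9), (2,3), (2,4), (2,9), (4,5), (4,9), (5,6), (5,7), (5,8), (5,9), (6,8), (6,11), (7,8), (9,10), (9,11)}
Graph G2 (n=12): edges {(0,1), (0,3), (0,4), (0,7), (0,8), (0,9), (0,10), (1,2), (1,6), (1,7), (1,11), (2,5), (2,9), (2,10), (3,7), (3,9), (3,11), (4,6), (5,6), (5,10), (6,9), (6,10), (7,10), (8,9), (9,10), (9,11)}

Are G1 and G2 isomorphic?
Yes, isomorphic

The graphs are isomorphic.
One valid mapping φ: V(G1) → V(G2): 0→9, 1→1, 2→3, 3→11, 4→7, 5→10, 6→6, 7→2, 8→5, 9→0, 10→8, 11→4

Verify φ preserves adjacency — for each edge of G1, its image is an edge of G2:
  (0,2) → (φ(0),φ(2)) = (3,9) ∈ E(G2) ✓
  (0,3) → (φ(0),φ(3)) = (9,11) ∈ E(G2) ✓
  (0,5) → (φ(0),φ(5)) = (9,10) ∈ E(G2) ✓
  (0,6) → (φ(0),φ(6)) = (6,9) ∈ E(G2) ✓
  (0,7) → (φ(0),φ(7)) = (2,9) ∈ E(G2) ✓
  (0,9) → (φ(0),φ(9)) = (0,9) ∈ E(G2) ✓
  (0,10) → (φ(0),φ(10)) = (8,9) ∈ E(G2) ✓
  (1,3) → (φ(1),φ(3)) = (1,11) ∈ E(G2) ✓
  (1,4) → (φ(1),φ(4)) = (1,7) ∈ E(G2) ✓
  (1,6) → (φ(1),φ(6)) = (1,6) ∈ E(G2) ✓
  (1,7) → (φ(1),φ(7)) = (1,2) ∈ E(G2) ✓
  (1,9) → (φ(1),φ(9)) = (0,1) ∈ E(G2) ✓
  (2,3) → (φ(2),φ(3)) = (3,11) ∈ E(G2) ✓
  (2,4) → (φ(2),φ(4)) = (3,7) ∈ E(G2) ✓
  (2,9) → (φ(2),φ(9)) = (0,3) ∈ E(G2) ✓
  (4,5) → (φ(4),φ(5)) = (7,10) ∈ E(G2) ✓
  (4,9) → (φ(4),φ(9)) = (0,7) ∈ E(G2) ✓
  (5,6) → (φ(5),φ(6)) = (6,10) ∈ E(G2) ✓
  (5,7) → (φ(5),φ(7)) = (2,10) ∈ E(G2) ✓
  (5,8) → (φ(5),φ(8)) = (5,10) ∈ E(G2) ✓
  (5,9) → (φ(5),φ(9)) = (0,10) ∈ E(G2) ✓
  (6,8) → (φ(6),φ(8)) = (5,6) ∈ E(G2) ✓
  (6,11) → (φ(6),φ(11)) = (4,6) ∈ E(G2) ✓
  (7,8) → (φ(7),φ(8)) = (2,5) ∈ E(G2) ✓
  (9,10) → (φ(9),φ(10)) = (0,8) ∈ E(G2) ✓
  (9,11) → (φ(9),φ(11)) = (0,4) ∈ E(G2) ✓
All 26 edges of G1 map to edges of G2, and |E(G1)| = |E(G2)| = 26, so φ is a bijection on edges as well as vertices. Hence G1 ≅ G2.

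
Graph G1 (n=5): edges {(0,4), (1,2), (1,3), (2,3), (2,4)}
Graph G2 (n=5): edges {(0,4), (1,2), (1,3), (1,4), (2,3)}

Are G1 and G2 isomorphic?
Yes, isomorphic

The graphs are isomorphic.
One valid mapping φ: V(G1) → V(G2): 0→0, 1→3, 2→1, 3→2, 4→4

Verify φ preserves adjacency — for each edge of G1, its image is an edge of G2:
  (0,4) → (φ(0),φ(4)) = (0,4) ∈ E(G2) ✓
  (1,2) → (φ(1),φ(2)) = (1,3) ∈ E(G2) ✓
  (1,3) → (φ(1),φ(3)) = (2,3) ∈ E(G2) ✓
  (2,3) → (φ(2),φ(3)) = (1,2) ∈ E(G2) ✓
  (2,4) → (φ(2),φ(4)) = (1,4) ∈ E(G2) ✓
All 5 edges of G1 map to edges of G2, and |E(G1)| = |E(G2)| = 5, so φ is a bijection on edges as well as vertices. Hence G1 ≅ G2.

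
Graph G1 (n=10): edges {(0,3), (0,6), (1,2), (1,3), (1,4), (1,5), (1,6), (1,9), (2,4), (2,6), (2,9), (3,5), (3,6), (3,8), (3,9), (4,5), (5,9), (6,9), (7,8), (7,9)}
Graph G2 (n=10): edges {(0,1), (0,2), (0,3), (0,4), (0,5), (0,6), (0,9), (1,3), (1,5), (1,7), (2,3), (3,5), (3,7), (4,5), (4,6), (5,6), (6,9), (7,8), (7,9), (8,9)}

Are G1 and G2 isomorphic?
No, not isomorphic

The graphs are NOT isomorphic.

Counting triangles (3-cliques): G1 has 13, G2 has 12.
Triangle count is an isomorphism invariant, so differing triangle counts rule out isomorphism.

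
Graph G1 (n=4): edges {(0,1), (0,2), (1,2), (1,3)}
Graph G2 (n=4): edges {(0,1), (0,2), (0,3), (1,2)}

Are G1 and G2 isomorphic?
Yes, isomorphic

The graphs are isomorphic.
One valid mapping φ: V(G1) → V(G2): 0→1, 1→0, 2→2, 3→3

Verify φ preserves adjacency — for each edge of G1, its image is an edge of G2:
  (0,1) → (φ(0),φ(1)) = (0,1) ∈ E(G2) ✓
  (0,2) → (φ(0),φ(2)) = (1,2) ∈ E(G2) ✓
  (1,2) → (φ(1),φ(2)) = (0,2) ∈ E(G2) ✓
  (1,3) → (φ(1),φ(3)) = (0,3) ∈ E(G2) ✓
All 4 edges of G1 map to edges of G2, and |E(G1)| = |E(G2)| = 4, so φ is a bijection on edges as well as vertices. Hence G1 ≅ G2.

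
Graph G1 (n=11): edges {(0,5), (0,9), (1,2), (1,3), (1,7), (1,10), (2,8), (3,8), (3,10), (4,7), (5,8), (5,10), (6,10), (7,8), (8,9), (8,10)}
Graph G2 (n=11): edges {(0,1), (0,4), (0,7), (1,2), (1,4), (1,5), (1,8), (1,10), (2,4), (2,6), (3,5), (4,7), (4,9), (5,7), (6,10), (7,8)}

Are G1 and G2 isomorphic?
Yes, isomorphic

The graphs are isomorphic.
One valid mapping φ: V(G1) → V(G2): 0→6, 1→7, 2→8, 3→0, 4→3, 5→2, 6→9, 7→5, 8→1, 9→10, 10→4

Verify φ preserves adjacency — for each edge of G1, its image is an edge of G2:
  (0,5) → (φ(0),φ(5)) = (2,6) ∈ E(G2) ✓
  (0,9) → (φ(0),φ(9)) = (6,10) ∈ E(G2) ✓
  (1,2) → (φ(1),φ(2)) = (7,8) ∈ E(G2) ✓
  (1,3) → (φ(1),φ(3)) = (0,7) ∈ E(G2) ✓
  (1,7) → (φ(1),φ(7)) = (5,7) ∈ E(G2) ✓
  (1,10) → (φ(1),φ(10)) = (4,7) ∈ E(G2) ✓
  (2,8) → (φ(2),φ(8)) = (1,8) ∈ E(G2) ✓
  (3,8) → (φ(3),φ(8)) = (0,1) ∈ E(G2) ✓
  (3,10) → (φ(3),φ(10)) = (0,4) ∈ E(G2) ✓
  (4,7) → (φ(4),φ(7)) = (3,5) ∈ E(G2) ✓
  (5,8) → (φ(5),φ(8)) = (1,2) ∈ E(G2) ✓
  (5,10) → (φ(5),φ(10)) = (2,4) ∈ E(G2) ✓
  (6,10) → (φ(6),φ(10)) = (4,9) ∈ E(G2) ✓
  (7,8) → (φ(7),φ(8)) = (1,5) ∈ E(G2) ✓
  (8,9) → (φ(8),φ(9)) = (1,10) ∈ E(G2) ✓
  (8,10) → (φ(8),φ(10)) = (1,4) ∈ E(G2) ✓
All 16 edges of G1 map to edges of G2, and |E(G1)| = |E(G2)| = 16, so φ is a bijection on edges as well as vertices. Hence G1 ≅ G2.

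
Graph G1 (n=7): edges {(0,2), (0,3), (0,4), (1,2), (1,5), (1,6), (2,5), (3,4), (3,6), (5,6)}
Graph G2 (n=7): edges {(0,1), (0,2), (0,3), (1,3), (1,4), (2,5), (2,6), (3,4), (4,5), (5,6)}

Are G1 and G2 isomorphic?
Yes, isomorphic

The graphs are isomorphic.
One valid mapping φ: V(G1) → V(G2): 0→2, 1→1, 2→0, 3→5, 4→6, 5→3, 6→4

Verify φ preserves adjacency — for each edge of G1, its image is an edge of G2:
  (0,2) → (φ(0),φ(2)) = (0,2) ∈ E(G2) ✓
  (0,3) → (φ(0),φ(3)) = (2,5) ∈ E(G2) ✓
  (0,4) → (φ(0),φ(4)) = (2,6) ∈ E(G2) ✓
  (1,2) → (φ(1),φ(2)) = (0,1) ∈ E(G2) ✓
  (1,5) → (φ(1),φ(5)) = (1,3) ∈ E(G2) ✓
  (1,6) → (φ(1),φ(6)) = (1,4) ∈ E(G2) ✓
  (2,5) → (φ(2),φ(5)) = (0,3) ∈ E(G2) ✓
  (3,4) → (φ(3),φ(4)) = (5,6) ∈ E(G2) ✓
  (3,6) → (φ(3),φ(6)) = (4,5) ∈ E(G2) ✓
  (5,6) → (φ(5),φ(6)) = (3,4) ∈ E(G2) ✓
All 10 edges of G1 map to edges of G2, and |E(G1)| = |E(G2)| = 10, so φ is a bijection on edges as well as vertices. Hence G1 ≅ G2.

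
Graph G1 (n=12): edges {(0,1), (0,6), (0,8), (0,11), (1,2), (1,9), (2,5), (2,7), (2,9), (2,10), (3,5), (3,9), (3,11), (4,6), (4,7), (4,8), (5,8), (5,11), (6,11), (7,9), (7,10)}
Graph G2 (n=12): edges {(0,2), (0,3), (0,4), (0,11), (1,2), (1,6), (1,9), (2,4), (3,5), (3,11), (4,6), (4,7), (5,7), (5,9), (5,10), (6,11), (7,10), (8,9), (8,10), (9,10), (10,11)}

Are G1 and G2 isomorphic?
Yes, isomorphic

The graphs are isomorphic.
One valid mapping φ: V(G1) → V(G2): 0→4, 1→7, 2→10, 3→3, 4→1, 5→11, 6→2, 7→9, 8→6, 9→5, 10→8, 11→0

Verify φ preserves adjacency — for each edge of G1, its image is an edge of G2:
  (0,1) → (φ(0),φ(1)) = (4,7) ∈ E(G2) ✓
  (0,6) → (φ(0),φ(6)) = (2,4) ∈ E(G2) ✓
  (0,8) → (φ(0),φ(8)) = (4,6) ∈ E(G2) ✓
  (0,11) → (φ(0),φ(11)) = (0,4) ∈ E(G2) ✓
  (1,2) → (φ(1),φ(2)) = (7,10) ∈ E(G2) ✓
  (1,9) → (φ(1),φ(9)) = (5,7) ∈ E(G2) ✓
  (2,5) → (φ(2),φ(5)) = (10,11) ∈ E(G2) ✓
  (2,7) → (φ(2),φ(7)) = (9,10) ∈ E(G2) ✓
  (2,9) → (φ(2),φ(9)) = (5,10) ∈ E(G2) ✓
  (2,10) → (φ(2),φ(10)) = (8,10) ∈ E(G2) ✓
  (3,5) → (φ(3),φ(5)) = (3,11) ∈ E(G2) ✓
  (3,9) → (φ(3),φ(9)) = (3,5) ∈ E(G2) ✓
  (3,11) → (φ(3),φ(11)) = (0,3) ∈ E(G2) ✓
  (4,6) → (φ(4),φ(6)) = (1,2) ∈ E(G2) ✓
  (4,7) → (φ(4),φ(7)) = (1,9) ∈ E(G2) ✓
  (4,8) → (φ(4),φ(8)) = (1,6) ∈ E(G2) ✓
  (5,8) → (φ(5),φ(8)) = (6,11) ∈ E(G2) ✓
  (5,11) → (φ(5),φ(11)) = (0,11) ∈ E(G2) ✓
  (6,11) → (φ(6),φ(11)) = (0,2) ∈ E(G2) ✓
  (7,9) → (φ(7),φ(9)) = (5,9) ∈ E(G2) ✓
  (7,10) → (φ(7),φ(10)) = (8,9) ∈ E(G2) ✓
All 21 edges of G1 map to edges of G2, and |E(G1)| = |E(G2)| = 21, so φ is a bijection on edges as well as vertices. Hence G1 ≅ G2.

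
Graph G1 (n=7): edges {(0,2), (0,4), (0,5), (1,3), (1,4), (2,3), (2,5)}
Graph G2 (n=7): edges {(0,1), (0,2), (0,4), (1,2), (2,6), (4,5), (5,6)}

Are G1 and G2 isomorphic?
Yes, isomorphic

The graphs are isomorphic.
One valid mapping φ: V(G1) → V(G2): 0→2, 1→5, 2→0, 3→4, 4→6, 5→1, 6→3

Verify φ preserves adjacency — for each edge of G1, its image is an edge of G2:
  (0,2) → (φ(0),φ(2)) = (0,2) ∈ E(G2) ✓
  (0,4) → (φ(0),φ(4)) = (2,6) ∈ E(G2) ✓
  (0,5) → (φ(0),φ(5)) = (1,2) ∈ E(G2) ✓
  (1,3) → (φ(1),φ(3)) = (4,5) ∈ E(G2) ✓
  (1,4) → (φ(1),φ(4)) = (5,6) ∈ E(G2) ✓
  (2,3) → (φ(2),φ(3)) = (0,4) ∈ E(G2) ✓
  (2,5) → (φ(2),φ(5)) = (0,1) ∈ E(G2) ✓
All 7 edges of G1 map to edges of G2, and |E(G1)| = |E(G2)| = 7, so φ is a bijection on edges as well as vertices. Hence G1 ≅ G2.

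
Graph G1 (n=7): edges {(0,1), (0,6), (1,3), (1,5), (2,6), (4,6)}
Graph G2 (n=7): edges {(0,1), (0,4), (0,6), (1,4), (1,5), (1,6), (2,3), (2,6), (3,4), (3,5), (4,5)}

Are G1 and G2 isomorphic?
No, not isomorphic

The graphs are NOT isomorphic.

Counting triangles (3-cliques): G1 has 0, G2 has 4.
Triangle count is an isomorphism invariant, so differing triangle counts rule out isomorphism.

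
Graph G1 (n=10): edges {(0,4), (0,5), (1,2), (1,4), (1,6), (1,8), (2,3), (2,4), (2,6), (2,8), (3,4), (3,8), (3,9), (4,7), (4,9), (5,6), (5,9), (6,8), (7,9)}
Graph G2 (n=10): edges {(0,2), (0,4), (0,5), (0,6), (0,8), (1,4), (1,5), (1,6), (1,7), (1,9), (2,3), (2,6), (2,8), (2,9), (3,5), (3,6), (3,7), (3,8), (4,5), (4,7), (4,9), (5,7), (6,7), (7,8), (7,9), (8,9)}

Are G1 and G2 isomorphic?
No, not isomorphic

The graphs are NOT isomorphic.

Counting triangles (3-cliques): G1 has 9, G2 has 18.
Triangle count is an isomorphism invariant, so differing triangle counts rule out isomorphism.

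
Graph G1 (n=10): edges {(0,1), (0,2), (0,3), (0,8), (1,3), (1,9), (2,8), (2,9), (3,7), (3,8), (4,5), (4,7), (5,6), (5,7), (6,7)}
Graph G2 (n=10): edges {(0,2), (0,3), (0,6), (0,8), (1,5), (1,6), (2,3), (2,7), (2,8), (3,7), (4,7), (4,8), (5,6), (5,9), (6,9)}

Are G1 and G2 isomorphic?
Yes, isomorphic

The graphs are isomorphic.
One valid mapping φ: V(G1) → V(G2): 0→2, 1→8, 2→7, 3→0, 4→9, 5→5, 6→1, 7→6, 8→3, 9→4

Verify φ preserves adjacency — for each edge of G1, its image is an edge of G2:
  (0,1) → (φ(0),φ(1)) = (2,8) ∈ E(G2) ✓
  (0,2) → (φ(0),φ(2)) = (2,7) ∈ E(G2) ✓
  (0,3) → (φ(0),φ(3)) = (0,2) ∈ E(G2) ✓
  (0,8) → (φ(0),φ(8)) = (2,3) ∈ E(G2) ✓
  (1,3) → (φ(1),φ(3)) = (0,8) ∈ E(G2) ✓
  (1,9) → (φ(1),φ(9)) = (4,8) ∈ E(G2) ✓
  (2,8) → (φ(2),φ(8)) = (3,7) ∈ E(G2) ✓
  (2,9) → (φ(2),φ(9)) = (4,7) ∈ E(G2) ✓
  (3,7) → (φ(3),φ(7)) = (0,6) ∈ E(G2) ✓
  (3,8) → (φ(3),φ(8)) = (0,3) ∈ E(G2) ✓
  (4,5) → (φ(4),φ(5)) = (5,9) ∈ E(G2) ✓
  (4,7) → (φ(4),φ(7)) = (6,9) ∈ E(G2) ✓
  (5,6) → (φ(5),φ(6)) = (1,5) ∈ E(G2) ✓
  (5,7) → (φ(5),φ(7)) = (5,6) ∈ E(G2) ✓
  (6,7) → (φ(6),φ(7)) = (1,6) ∈ E(G2) ✓
All 15 edges of G1 map to edges of G2, and |E(G1)| = |E(G2)| = 15, so φ is a bijection on edges as well as vertices. Hence G1 ≅ G2.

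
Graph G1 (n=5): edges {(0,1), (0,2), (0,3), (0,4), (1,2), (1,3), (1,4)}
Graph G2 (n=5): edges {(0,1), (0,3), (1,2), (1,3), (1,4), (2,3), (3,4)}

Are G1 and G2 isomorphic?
Yes, isomorphic

The graphs are isomorphic.
One valid mapping φ: V(G1) → V(G2): 0→3, 1→1, 2→4, 3→0, 4→2

Verify φ preserves adjacency — for each edge of G1, its image is an edge of G2:
  (0,1) → (φ(0),φ(1)) = (1,3) ∈ E(G2) ✓
  (0,2) → (φ(0),φ(2)) = (3,4) ∈ E(G2) ✓
  (0,3) → (φ(0),φ(3)) = (0,3) ∈ E(G2) ✓
  (0,4) → (φ(0),φ(4)) = (2,3) ∈ E(G2) ✓
  (1,2) → (φ(1),φ(2)) = (1,4) ∈ E(G2) ✓
  (1,3) → (φ(1),φ(3)) = (0,1) ∈ E(G2) ✓
  (1,4) → (φ(1),φ(4)) = (1,2) ∈ E(G2) ✓
All 7 edges of G1 map to edges of G2, and |E(G1)| = |E(G2)| = 7, so φ is a bijection on edges as well as vertices. Hence G1 ≅ G2.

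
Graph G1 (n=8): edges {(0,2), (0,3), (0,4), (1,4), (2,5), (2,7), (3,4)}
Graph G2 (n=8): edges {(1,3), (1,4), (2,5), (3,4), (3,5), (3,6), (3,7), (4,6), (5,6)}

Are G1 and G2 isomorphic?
No, not isomorphic

The graphs are NOT isomorphic.

Counting triangles (3-cliques): G1 has 1, G2 has 3.
Triangle count is an isomorphism invariant, so differing triangle counts rule out isomorphism.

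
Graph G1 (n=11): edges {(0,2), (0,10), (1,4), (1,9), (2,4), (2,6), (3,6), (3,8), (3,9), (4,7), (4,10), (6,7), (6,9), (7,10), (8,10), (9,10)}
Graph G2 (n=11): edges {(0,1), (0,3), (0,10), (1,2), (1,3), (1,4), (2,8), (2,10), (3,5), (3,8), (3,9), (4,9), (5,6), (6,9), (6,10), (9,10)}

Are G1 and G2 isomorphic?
Yes, isomorphic

The graphs are isomorphic.
One valid mapping φ: V(G1) → V(G2): 0→8, 1→4, 2→2, 3→6, 4→1, 5→7, 6→10, 7→0, 8→5, 9→9, 10→3

Verify φ preserves adjacency — for each edge of G1, its image is an edge of G2:
  (0,2) → (φ(0),φ(2)) = (2,8) ∈ E(G2) ✓
  (0,10) → (φ(0),φ(10)) = (3,8) ∈ E(G2) ✓
  (1,4) → (φ(1),φ(4)) = (1,4) ∈ E(G2) ✓
  (1,9) → (φ(1),φ(9)) = (4,9) ∈ E(G2) ✓
  (2,4) → (φ(2),φ(4)) = (1,2) ∈ E(G2) ✓
  (2,6) → (φ(2),φ(6)) = (2,10) ∈ E(G2) ✓
  (3,6) → (φ(3),φ(6)) = (6,10) ∈ E(G2) ✓
  (3,8) → (φ(3),φ(8)) = (5,6) ∈ E(G2) ✓
  (3,9) → (φ(3),φ(9)) = (6,9) ∈ E(G2) ✓
  (4,7) → (φ(4),φ(7)) = (0,1) ∈ E(G2) ✓
  (4,10) → (φ(4),φ(10)) = (1,3) ∈ E(G2) ✓
  (6,7) → (φ(6),φ(7)) = (0,10) ∈ E(G2) ✓
  (6,9) → (φ(6),φ(9)) = (9,10) ∈ E(G2) ✓
  (7,10) → (φ(7),φ(10)) = (0,3) ∈ E(G2) ✓
  (8,10) → (φ(8),φ(10)) = (3,5) ∈ E(G2) ✓
  (9,10) → (φ(9),φ(10)) = (3,9) ∈ E(G2) ✓
All 16 edges of G1 map to edges of G2, and |E(G1)| = |E(G2)| = 16, so φ is a bijection on edges as well as vertices. Hence G1 ≅ G2.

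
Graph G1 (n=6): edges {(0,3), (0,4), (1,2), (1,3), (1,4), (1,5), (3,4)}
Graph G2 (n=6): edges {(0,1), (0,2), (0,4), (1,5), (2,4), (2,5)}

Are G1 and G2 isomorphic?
No, not isomorphic

The graphs are NOT isomorphic.

Degrees in G1: deg(0)=2, deg(1)=4, deg(2)=1, deg(3)=3, deg(4)=3, deg(5)=1.
Sorted degree sequence of G1: [4, 3, 3, 2, 1, 1].
Degrees in G2: deg(0)=3, deg(1)=2, deg(2)=3, deg(3)=0, deg(4)=2, deg(5)=2.
Sorted degree sequence of G2: [3, 3, 2, 2, 2, 0].
The (sorted) degree sequence is an isomorphism invariant, so since G1 and G2 have different degree sequences they cannot be isomorphic.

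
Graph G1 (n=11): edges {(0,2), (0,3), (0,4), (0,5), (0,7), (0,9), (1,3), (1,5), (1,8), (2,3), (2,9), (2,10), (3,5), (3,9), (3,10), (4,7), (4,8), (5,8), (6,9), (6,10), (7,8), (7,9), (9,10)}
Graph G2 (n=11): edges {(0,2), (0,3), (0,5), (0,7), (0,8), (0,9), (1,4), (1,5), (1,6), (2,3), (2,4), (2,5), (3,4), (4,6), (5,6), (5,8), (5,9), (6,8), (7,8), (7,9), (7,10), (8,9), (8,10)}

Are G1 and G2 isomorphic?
Yes, isomorphic

The graphs are isomorphic.
One valid mapping φ: V(G1) → V(G2): 0→5, 1→3, 2→9, 3→0, 4→1, 5→2, 6→10, 7→6, 8→4, 9→8, 10→7

Verify φ preserves adjacency — for each edge of G1, its image is an edge of G2:
  (0,2) → (φ(0),φ(2)) = (5,9) ∈ E(G2) ✓
  (0,3) → (φ(0),φ(3)) = (0,5) ∈ E(G2) ✓
  (0,4) → (φ(0),φ(4)) = (1,5) ∈ E(G2) ✓
  (0,5) → (φ(0),φ(5)) = (2,5) ∈ E(G2) ✓
  (0,7) → (φ(0),φ(7)) = (5,6) ∈ E(G2) ✓
  (0,9) → (φ(0),φ(9)) = (5,8) ∈ E(G2) ✓
  (1,3) → (φ(1),φ(3)) = (0,3) ∈ E(G2) ✓
  (1,5) → (φ(1),φ(5)) = (2,3) ∈ E(G2) ✓
  (1,8) → (φ(1),φ(8)) = (3,4) ∈ E(G2) ✓
  (2,3) → (φ(2),φ(3)) = (0,9) ∈ E(G2) ✓
  (2,9) → (φ(2),φ(9)) = (8,9) ∈ E(G2) ✓
  (2,10) → (φ(2),φ(10)) = (7,9) ∈ E(G2) ✓
  (3,5) → (φ(3),φ(5)) = (0,2) ∈ E(G2) ✓
  (3,9) → (φ(3),φ(9)) = (0,8) ∈ E(G2) ✓
  (3,10) → (φ(3),φ(10)) = (0,7) ∈ E(G2) ✓
  (4,7) → (φ(4),φ(7)) = (1,6) ∈ E(G2) ✓
  (4,8) → (φ(4),φ(8)) = (1,4) ∈ E(G2) ✓
  (5,8) → (φ(5),φ(8)) = (2,4) ∈ E(G2) ✓
  (6,9) → (φ(6),φ(9)) = (8,10) ∈ E(G2) ✓
  (6,10) → (φ(6),φ(10)) = (7,10) ∈ E(G2) ✓
  (7,8) → (φ(7),φ(8)) = (4,6) ∈ E(G2) ✓
  (7,9) → (φ(7),φ(9)) = (6,8) ∈ E(G2) ✓
  (9,10) → (φ(9),φ(10)) = (7,8) ∈ E(G2) ✓
All 23 edges of G1 map to edges of G2, and |E(G1)| = |E(G2)| = 23, so φ is a bijection on edges as well as vertices. Hence G1 ≅ G2.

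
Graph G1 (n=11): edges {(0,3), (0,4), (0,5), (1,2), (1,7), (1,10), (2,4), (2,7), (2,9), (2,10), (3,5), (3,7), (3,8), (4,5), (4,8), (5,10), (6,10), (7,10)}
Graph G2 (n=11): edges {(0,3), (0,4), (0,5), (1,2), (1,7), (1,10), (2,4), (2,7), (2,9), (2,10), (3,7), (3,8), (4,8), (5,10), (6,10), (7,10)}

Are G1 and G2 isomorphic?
No, not isomorphic

The graphs are NOT isomorphic.

Counting edges: G1 has 18 edge(s); G2 has 16 edge(s).
Edge count is an isomorphism invariant (a bijection on vertices induces a bijection on edges), so differing edge counts rule out isomorphism.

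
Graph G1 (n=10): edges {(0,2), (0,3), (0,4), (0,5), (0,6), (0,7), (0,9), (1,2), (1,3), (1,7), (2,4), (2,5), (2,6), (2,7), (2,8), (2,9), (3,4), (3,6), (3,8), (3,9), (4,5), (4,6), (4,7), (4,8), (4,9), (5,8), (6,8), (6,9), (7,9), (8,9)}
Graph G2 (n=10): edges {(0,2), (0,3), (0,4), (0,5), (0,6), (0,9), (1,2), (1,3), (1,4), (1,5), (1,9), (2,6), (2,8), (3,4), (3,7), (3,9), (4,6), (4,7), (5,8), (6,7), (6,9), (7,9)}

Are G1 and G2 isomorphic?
No, not isomorphic

The graphs are NOT isomorphic.

Degrees in G1: deg(0)=7, deg(1)=3, deg(2)=8, deg(3)=6, deg(4)=8, deg(5)=4, deg(6)=6, deg(7)=5, deg(8)=6, deg(9)=7.
Sorted degree sequence of G1: [8, 8, 7, 7, 6, 6, 6, 5, 4, 3].
Degrees in G2: deg(0)=6, deg(1)=5, deg(2)=4, deg(3)=5, deg(4)=5, deg(5)=3, deg(6)=5, deg(7)=4, deg(8)=2, deg(9)=5.
Sorted degree sequence of G2: [6, 5, 5, 5, 5, 5, 4, 4, 3, 2].
The (sorted) degree sequence is an isomorphism invariant, so since G1 and G2 have different degree sequences they cannot be isomorphic.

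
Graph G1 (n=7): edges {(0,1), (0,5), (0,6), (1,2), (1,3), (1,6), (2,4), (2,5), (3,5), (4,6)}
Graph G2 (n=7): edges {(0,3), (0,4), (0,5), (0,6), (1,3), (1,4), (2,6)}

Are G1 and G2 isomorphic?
No, not isomorphic

The graphs are NOT isomorphic.

Degrees in G1: deg(0)=3, deg(1)=4, deg(2)=3, deg(3)=2, deg(4)=2, deg(5)=3, deg(6)=3.
Sorted degree sequence of G1: [4, 3, 3, 3, 3, 2, 2].
Degrees in G2: deg(0)=4, deg(1)=2, deg(2)=1, deg(3)=2, deg(4)=2, deg(5)=1, deg(6)=2.
Sorted degree sequence of G2: [4, 2, 2, 2, 2, 1, 1].
The (sorted) degree sequence is an isomorphism invariant, so since G1 and G2 have different degree sequences they cannot be isomorphic.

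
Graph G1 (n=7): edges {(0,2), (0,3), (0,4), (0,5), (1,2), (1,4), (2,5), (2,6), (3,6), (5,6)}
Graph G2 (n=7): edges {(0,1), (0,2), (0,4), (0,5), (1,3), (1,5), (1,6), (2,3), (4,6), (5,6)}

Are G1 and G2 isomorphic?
Yes, isomorphic

The graphs are isomorphic.
One valid mapping φ: V(G1) → V(G2): 0→0, 1→3, 2→1, 3→4, 4→2, 5→5, 6→6

Verify φ preserves adjacency — for each edge of G1, its image is an edge of G2:
  (0,2) → (φ(0),φ(2)) = (0,1) ∈ E(G2) ✓
  (0,3) → (φ(0),φ(3)) = (0,4) ∈ E(G2) ✓
  (0,4) → (φ(0),φ(4)) = (0,2) ∈ E(G2) ✓
  (0,5) → (φ(0),φ(5)) = (0,5) ∈ E(G2) ✓
  (1,2) → (φ(1),φ(2)) = (1,3) ∈ E(G2) ✓
  (1,4) → (φ(1),φ(4)) = (2,3) ∈ E(G2) ✓
  (2,5) → (φ(2),φ(5)) = (1,5) ∈ E(G2) ✓
  (2,6) → (φ(2),φ(6)) = (1,6) ∈ E(G2) ✓
  (3,6) → (φ(3),φ(6)) = (4,6) ∈ E(G2) ✓
  (5,6) → (φ(5),φ(6)) = (5,6) ∈ E(G2) ✓
All 10 edges of G1 map to edges of G2, and |E(G1)| = |E(G2)| = 10, so φ is a bijection on edges as well as vertices. Hence G1 ≅ G2.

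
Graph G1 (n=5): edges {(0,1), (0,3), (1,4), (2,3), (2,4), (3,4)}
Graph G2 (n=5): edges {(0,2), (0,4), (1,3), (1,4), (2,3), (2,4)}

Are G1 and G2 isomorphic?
Yes, isomorphic

The graphs are isomorphic.
One valid mapping φ: V(G1) → V(G2): 0→3, 1→1, 2→0, 3→2, 4→4

Verify φ preserves adjacency — for each edge of G1, its image is an edge of G2:
  (0,1) → (φ(0),φ(1)) = (1,3) ∈ E(G2) ✓
  (0,3) → (φ(0),φ(3)) = (2,3) ∈ E(G2) ✓
  (1,4) → (φ(1),φ(4)) = (1,4) ∈ E(G2) ✓
  (2,3) → (φ(2),φ(3)) = (0,2) ∈ E(G2) ✓
  (2,4) → (φ(2),φ(4)) = (0,4) ∈ E(G2) ✓
  (3,4) → (φ(3),φ(4)) = (2,4) ∈ E(G2) ✓
All 6 edges of G1 map to edges of G2, and |E(G1)| = |E(G2)| = 6, so φ is a bijection on edges as well as vertices. Hence G1 ≅ G2.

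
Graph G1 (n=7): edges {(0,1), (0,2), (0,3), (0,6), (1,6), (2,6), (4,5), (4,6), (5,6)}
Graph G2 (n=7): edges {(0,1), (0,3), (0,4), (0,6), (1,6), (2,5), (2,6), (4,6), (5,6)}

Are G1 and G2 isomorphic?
Yes, isomorphic

The graphs are isomorphic.
One valid mapping φ: V(G1) → V(G2): 0→0, 1→4, 2→1, 3→3, 4→5, 5→2, 6→6

Verify φ preserves adjacency — for each edge of G1, its image is an edge of G2:
  (0,1) → (φ(0),φ(1)) = (0,4) ∈ E(G2) ✓
  (0,2) → (φ(0),φ(2)) = (0,1) ∈ E(G2) ✓
  (0,3) → (φ(0),φ(3)) = (0,3) ∈ E(G2) ✓
  (0,6) → (φ(0),φ(6)) = (0,6) ∈ E(G2) ✓
  (1,6) → (φ(1),φ(6)) = (4,6) ∈ E(G2) ✓
  (2,6) → (φ(2),φ(6)) = (1,6) ∈ E(G2) ✓
  (4,5) → (φ(4),φ(5)) = (2,5) ∈ E(G2) ✓
  (4,6) → (φ(4),φ(6)) = (5,6) ∈ E(G2) ✓
  (5,6) → (φ(5),φ(6)) = (2,6) ∈ E(G2) ✓
All 9 edges of G1 map to edges of G2, and |E(G1)| = |E(G2)| = 9, so φ is a bijection on edges as well as vertices. Hence G1 ≅ G2.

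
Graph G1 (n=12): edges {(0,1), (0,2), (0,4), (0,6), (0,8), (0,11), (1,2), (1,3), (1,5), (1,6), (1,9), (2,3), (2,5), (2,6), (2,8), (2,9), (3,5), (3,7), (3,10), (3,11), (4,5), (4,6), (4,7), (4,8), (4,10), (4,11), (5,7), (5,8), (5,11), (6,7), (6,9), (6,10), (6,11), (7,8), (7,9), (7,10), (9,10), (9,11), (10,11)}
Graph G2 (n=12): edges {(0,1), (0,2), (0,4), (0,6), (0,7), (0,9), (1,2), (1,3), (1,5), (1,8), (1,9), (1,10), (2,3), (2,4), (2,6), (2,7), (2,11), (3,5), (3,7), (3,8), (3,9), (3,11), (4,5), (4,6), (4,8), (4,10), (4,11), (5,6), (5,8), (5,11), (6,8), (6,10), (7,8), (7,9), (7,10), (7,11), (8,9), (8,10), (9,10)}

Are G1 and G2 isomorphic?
Yes, isomorphic

The graphs are isomorphic.
One valid mapping φ: V(G1) → V(G2): 0→5, 1→6, 2→4, 3→0, 4→3, 5→2, 6→8, 7→7, 8→11, 9→10, 10→9, 11→1

Verify φ preserves adjacency — for each edge of G1, its image is an edge of G2:
  (0,1) → (φ(0),φ(1)) = (5,6) ∈ E(G2) ✓
  (0,2) → (φ(0),φ(2)) = (4,5) ∈ E(G2) ✓
  (0,4) → (φ(0),φ(4)) = (3,5) ∈ E(G2) ✓
  (0,6) → (φ(0),φ(6)) = (5,8) ∈ E(G2) ✓
  (0,8) → (φ(0),φ(8)) = (5,11) ∈ E(G2) ✓
  (0,11) → (φ(0),φ(11)) = (1,5) ∈ E(G2) ✓
  (1,2) → (φ(1),φ(2)) = (4,6) ∈ E(G2) ✓
  (1,3) → (φ(1),φ(3)) = (0,6) ∈ E(G2) ✓
  (1,5) → (φ(1),φ(5)) = (2,6) ∈ E(G2) ✓
  (1,6) → (φ(1),φ(6)) = (6,8) ∈ E(G2) ✓
  (1,9) → (φ(1),φ(9)) = (6,10) ∈ E(G2) ✓
  (2,3) → (φ(2),φ(3)) = (0,4) ∈ E(G2) ✓
  (2,5) → (φ(2),φ(5)) = (2,4) ∈ E(G2) ✓
  (2,6) → (φ(2),φ(6)) = (4,8) ∈ E(G2) ✓
  (2,8) → (φ(2),φ(8)) = (4,11) ∈ E(G2) ✓
  (2,9) → (φ(2),φ(9)) = (4,10) ∈ E(G2) ✓
  (3,5) → (φ(3),φ(5)) = (0,2) ∈ E(G2) ✓
  (3,7) → (φ(3),φ(7)) = (0,7) ∈ E(G2) ✓
  (3,10) → (φ(3),φ(10)) = (0,9) ∈ E(G2) ✓
  (3,11) → (φ(3),φ(11)) = (0,1) ∈ E(G2) ✓
  (4,5) → (φ(4),φ(5)) = (2,3) ∈ E(G2) ✓
  (4,6) → (φ(4),φ(6)) = (3,8) ∈ E(G2) ✓
  (4,7) → (φ(4),φ(7)) = (3,7) ∈ E(G2) ✓
  (4,8) → (φ(4),φ(8)) = (3,11) ∈ E(G2) ✓
  (4,10) → (φ(4),φ(10)) = (3,9) ∈ E(G2) ✓
  (4,11) → (φ(4),φ(11)) = (1,3) ∈ E(G2) ✓
  (5,7) → (φ(5),φ(7)) = (2,7) ∈ E(G2) ✓
  (5,8) → (φ(5),φ(8)) = (2,11) ∈ E(G2) ✓
  (5,11) → (φ(5),φ(11)) = (1,2) ∈ E(G2) ✓
  (6,7) → (φ(6),φ(7)) = (7,8) ∈ E(G2) ✓
  (6,9) → (φ(6),φ(9)) = (8,10) ∈ E(G2) ✓
  (6,10) → (φ(6),φ(10)) = (8,9) ∈ E(G2) ✓
  (6,11) → (φ(6),φ(11)) = (1,8) ∈ E(G2) ✓
  (7,8) → (φ(7),φ(8)) = (7,11) ∈ E(G2) ✓
  (7,9) → (φ(7),φ(9)) = (7,10) ∈ E(G2) ✓
  (7,10) → (φ(7),φ(10)) = (7,9) ∈ E(G2) ✓
  (9,10) → (φ(9),φ(10)) = (9,10) ∈ E(G2) ✓
  (9,11) → (φ(9),φ(11)) = (1,10) ∈ E(G2) ✓
  (10,11) → (φ(10),φ(11)) = (1,9) ∈ E(G2) ✓
All 39 edges of G1 map to edges of G2, and |E(G1)| = |E(G2)| = 39, so φ is a bijection on edges as well as vertices. Hence G1 ≅ G2.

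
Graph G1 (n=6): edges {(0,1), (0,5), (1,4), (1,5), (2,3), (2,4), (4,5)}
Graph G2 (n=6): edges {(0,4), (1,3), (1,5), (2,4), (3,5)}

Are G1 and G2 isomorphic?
No, not isomorphic

The graphs are NOT isomorphic.

Degrees in G1: deg(0)=2, deg(1)=3, deg(2)=2, deg(3)=1, deg(4)=3, deg(5)=3.
Sorted degree sequence of G1: [3, 3, 3, 2, 2, 1].
Degrees in G2: deg(0)=1, deg(1)=2, deg(2)=1, deg(3)=2, deg(4)=2, deg(5)=2.
Sorted degree sequence of G2: [2, 2, 2, 2, 1, 1].
The (sorted) degree sequence is an isomorphism invariant, so since G1 and G2 have different degree sequences they cannot be isomorphic.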